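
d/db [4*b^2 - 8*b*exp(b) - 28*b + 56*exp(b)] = -8*b*exp(b) + 8*b + 48*exp(b) - 28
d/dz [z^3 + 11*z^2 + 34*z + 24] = 3*z^2 + 22*z + 34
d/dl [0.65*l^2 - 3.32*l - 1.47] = 1.3*l - 3.32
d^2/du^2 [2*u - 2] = 0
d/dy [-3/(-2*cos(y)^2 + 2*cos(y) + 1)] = 6*(-sin(y) + sin(2*y))/(2*cos(y) - cos(2*y))^2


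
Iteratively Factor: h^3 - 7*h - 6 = (h + 1)*(h^2 - h - 6) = (h + 1)*(h + 2)*(h - 3)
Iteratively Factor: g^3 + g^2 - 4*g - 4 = (g + 1)*(g^2 - 4) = (g - 2)*(g + 1)*(g + 2)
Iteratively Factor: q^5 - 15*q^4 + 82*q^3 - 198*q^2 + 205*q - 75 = (q - 1)*(q^4 - 14*q^3 + 68*q^2 - 130*q + 75) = (q - 5)*(q - 1)*(q^3 - 9*q^2 + 23*q - 15) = (q - 5)^2*(q - 1)*(q^2 - 4*q + 3) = (q - 5)^2*(q - 1)^2*(q - 3)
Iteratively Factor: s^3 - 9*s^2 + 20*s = (s - 4)*(s^2 - 5*s) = s*(s - 4)*(s - 5)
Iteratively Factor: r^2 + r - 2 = (r - 1)*(r + 2)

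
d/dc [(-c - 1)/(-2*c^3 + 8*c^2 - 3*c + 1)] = (2*c^3 - 8*c^2 + 3*c - (c + 1)*(6*c^2 - 16*c + 3) - 1)/(2*c^3 - 8*c^2 + 3*c - 1)^2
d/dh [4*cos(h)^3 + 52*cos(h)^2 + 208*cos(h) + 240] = 4*(3*sin(h)^2 - 26*cos(h) - 55)*sin(h)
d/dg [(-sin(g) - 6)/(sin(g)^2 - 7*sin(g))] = (cos(g) + 12/tan(g) - 42*cos(g)/sin(g)^2)/(sin(g) - 7)^2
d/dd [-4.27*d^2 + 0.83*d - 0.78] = 0.83 - 8.54*d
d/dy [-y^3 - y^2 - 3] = y*(-3*y - 2)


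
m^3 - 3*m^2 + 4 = (m - 2)^2*(m + 1)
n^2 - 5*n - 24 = (n - 8)*(n + 3)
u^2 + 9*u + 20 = (u + 4)*(u + 5)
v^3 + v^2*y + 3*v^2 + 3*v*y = v*(v + 3)*(v + y)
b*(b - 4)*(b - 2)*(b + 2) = b^4 - 4*b^3 - 4*b^2 + 16*b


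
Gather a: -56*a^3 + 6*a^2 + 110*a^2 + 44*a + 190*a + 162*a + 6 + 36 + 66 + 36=-56*a^3 + 116*a^2 + 396*a + 144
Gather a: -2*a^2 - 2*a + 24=-2*a^2 - 2*a + 24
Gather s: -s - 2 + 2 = -s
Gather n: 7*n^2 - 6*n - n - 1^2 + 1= 7*n^2 - 7*n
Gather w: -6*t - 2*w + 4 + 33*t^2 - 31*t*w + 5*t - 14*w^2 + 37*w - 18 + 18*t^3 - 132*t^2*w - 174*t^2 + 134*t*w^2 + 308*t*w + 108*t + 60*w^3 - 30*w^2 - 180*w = 18*t^3 - 141*t^2 + 107*t + 60*w^3 + w^2*(134*t - 44) + w*(-132*t^2 + 277*t - 145) - 14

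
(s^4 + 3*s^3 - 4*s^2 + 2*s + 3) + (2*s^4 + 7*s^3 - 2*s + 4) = 3*s^4 + 10*s^3 - 4*s^2 + 7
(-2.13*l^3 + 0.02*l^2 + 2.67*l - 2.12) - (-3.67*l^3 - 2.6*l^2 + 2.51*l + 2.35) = 1.54*l^3 + 2.62*l^2 + 0.16*l - 4.47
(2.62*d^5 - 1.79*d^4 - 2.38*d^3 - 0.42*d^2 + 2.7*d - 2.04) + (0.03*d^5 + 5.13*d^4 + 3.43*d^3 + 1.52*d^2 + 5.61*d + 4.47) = 2.65*d^5 + 3.34*d^4 + 1.05*d^3 + 1.1*d^2 + 8.31*d + 2.43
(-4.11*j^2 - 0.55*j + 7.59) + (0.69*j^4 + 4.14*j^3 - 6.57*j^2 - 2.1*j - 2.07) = 0.69*j^4 + 4.14*j^3 - 10.68*j^2 - 2.65*j + 5.52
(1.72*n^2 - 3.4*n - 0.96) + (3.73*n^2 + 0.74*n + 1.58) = 5.45*n^2 - 2.66*n + 0.62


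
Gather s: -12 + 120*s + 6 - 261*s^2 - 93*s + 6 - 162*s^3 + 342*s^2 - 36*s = -162*s^3 + 81*s^2 - 9*s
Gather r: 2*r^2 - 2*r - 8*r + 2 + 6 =2*r^2 - 10*r + 8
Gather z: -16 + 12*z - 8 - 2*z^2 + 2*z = -2*z^2 + 14*z - 24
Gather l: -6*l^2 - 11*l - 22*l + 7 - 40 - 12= -6*l^2 - 33*l - 45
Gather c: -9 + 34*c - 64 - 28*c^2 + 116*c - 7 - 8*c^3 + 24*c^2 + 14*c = -8*c^3 - 4*c^2 + 164*c - 80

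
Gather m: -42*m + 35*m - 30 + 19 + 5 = -7*m - 6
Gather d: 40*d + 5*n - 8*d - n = 32*d + 4*n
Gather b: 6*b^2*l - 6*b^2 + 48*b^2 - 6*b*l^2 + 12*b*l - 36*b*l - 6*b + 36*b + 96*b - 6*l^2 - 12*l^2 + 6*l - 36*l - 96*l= b^2*(6*l + 42) + b*(-6*l^2 - 24*l + 126) - 18*l^2 - 126*l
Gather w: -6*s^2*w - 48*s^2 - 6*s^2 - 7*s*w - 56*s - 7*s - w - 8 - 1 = -54*s^2 - 63*s + w*(-6*s^2 - 7*s - 1) - 9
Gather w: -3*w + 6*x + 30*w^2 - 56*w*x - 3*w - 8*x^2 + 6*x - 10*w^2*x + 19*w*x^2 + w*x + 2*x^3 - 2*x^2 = w^2*(30 - 10*x) + w*(19*x^2 - 55*x - 6) + 2*x^3 - 10*x^2 + 12*x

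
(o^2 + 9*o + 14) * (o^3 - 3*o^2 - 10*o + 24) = o^5 + 6*o^4 - 23*o^3 - 108*o^2 + 76*o + 336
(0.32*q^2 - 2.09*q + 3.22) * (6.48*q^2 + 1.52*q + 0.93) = 2.0736*q^4 - 13.0568*q^3 + 17.9864*q^2 + 2.9507*q + 2.9946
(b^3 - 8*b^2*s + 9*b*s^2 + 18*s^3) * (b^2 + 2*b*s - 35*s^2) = b^5 - 6*b^4*s - 42*b^3*s^2 + 316*b^2*s^3 - 279*b*s^4 - 630*s^5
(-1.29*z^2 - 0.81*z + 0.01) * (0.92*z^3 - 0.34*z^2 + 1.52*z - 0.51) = -1.1868*z^5 - 0.3066*z^4 - 1.6762*z^3 - 0.5767*z^2 + 0.4283*z - 0.0051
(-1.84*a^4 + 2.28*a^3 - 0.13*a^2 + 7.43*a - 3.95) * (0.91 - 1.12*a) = 2.0608*a^5 - 4.228*a^4 + 2.2204*a^3 - 8.4399*a^2 + 11.1853*a - 3.5945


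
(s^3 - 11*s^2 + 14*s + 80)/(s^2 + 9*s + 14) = (s^2 - 13*s + 40)/(s + 7)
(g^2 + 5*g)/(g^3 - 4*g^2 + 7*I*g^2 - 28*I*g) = (g + 5)/(g^2 + g*(-4 + 7*I) - 28*I)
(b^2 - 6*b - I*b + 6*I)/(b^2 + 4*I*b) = (b^2 - 6*b - I*b + 6*I)/(b*(b + 4*I))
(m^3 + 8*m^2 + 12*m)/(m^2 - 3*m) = (m^2 + 8*m + 12)/(m - 3)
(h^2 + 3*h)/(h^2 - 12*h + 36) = h*(h + 3)/(h^2 - 12*h + 36)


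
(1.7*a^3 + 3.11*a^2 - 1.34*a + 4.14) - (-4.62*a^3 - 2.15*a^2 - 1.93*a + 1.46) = 6.32*a^3 + 5.26*a^2 + 0.59*a + 2.68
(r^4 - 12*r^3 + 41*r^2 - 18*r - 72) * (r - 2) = r^5 - 14*r^4 + 65*r^3 - 100*r^2 - 36*r + 144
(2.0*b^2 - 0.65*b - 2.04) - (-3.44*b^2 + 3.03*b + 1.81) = 5.44*b^2 - 3.68*b - 3.85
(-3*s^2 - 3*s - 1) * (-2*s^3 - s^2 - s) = 6*s^5 + 9*s^4 + 8*s^3 + 4*s^2 + s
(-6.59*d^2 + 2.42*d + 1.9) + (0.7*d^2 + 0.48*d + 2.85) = -5.89*d^2 + 2.9*d + 4.75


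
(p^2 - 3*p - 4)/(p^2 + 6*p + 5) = (p - 4)/(p + 5)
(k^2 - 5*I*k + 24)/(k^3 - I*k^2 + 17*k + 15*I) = (k - 8*I)/(k^2 - 4*I*k + 5)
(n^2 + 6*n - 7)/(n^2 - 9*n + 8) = (n + 7)/(n - 8)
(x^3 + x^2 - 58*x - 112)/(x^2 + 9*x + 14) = x - 8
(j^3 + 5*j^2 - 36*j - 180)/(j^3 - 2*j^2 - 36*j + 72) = (j + 5)/(j - 2)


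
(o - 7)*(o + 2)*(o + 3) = o^3 - 2*o^2 - 29*o - 42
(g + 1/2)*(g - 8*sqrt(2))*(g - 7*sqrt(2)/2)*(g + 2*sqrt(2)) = g^4 - 19*sqrt(2)*g^3/2 + g^3/2 - 19*sqrt(2)*g^2/4 + 10*g^2 + 5*g + 112*sqrt(2)*g + 56*sqrt(2)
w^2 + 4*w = w*(w + 4)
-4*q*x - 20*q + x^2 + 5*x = (-4*q + x)*(x + 5)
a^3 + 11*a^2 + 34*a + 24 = (a + 1)*(a + 4)*(a + 6)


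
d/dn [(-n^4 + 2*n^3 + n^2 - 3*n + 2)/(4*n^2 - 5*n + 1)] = (-8*n^5 + 23*n^4 - 24*n^3 + 13*n^2 - 14*n + 7)/(16*n^4 - 40*n^3 + 33*n^2 - 10*n + 1)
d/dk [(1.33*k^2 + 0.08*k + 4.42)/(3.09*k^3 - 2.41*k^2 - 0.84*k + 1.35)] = (-4.1097*k^4 - 0.4944*k^3 - 41.8978*k^2 + 24.8954*k + 3.8208)/(9.5481*k^6 - 14.8938*k^5 + 0.616900000000001*k^4 + 12.3918*k^3 - 5.8014*k^2 - 2.268*k + 1.8225)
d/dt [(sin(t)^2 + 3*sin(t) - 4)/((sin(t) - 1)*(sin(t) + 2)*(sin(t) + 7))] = (-8*sin(t) + cos(t)^2 - 23)*cos(t)/((sin(t) + 2)^2*(sin(t) + 7)^2)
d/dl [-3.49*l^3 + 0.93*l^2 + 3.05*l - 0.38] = -10.47*l^2 + 1.86*l + 3.05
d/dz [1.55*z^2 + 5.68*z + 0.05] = 3.1*z + 5.68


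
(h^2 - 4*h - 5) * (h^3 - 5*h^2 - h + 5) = h^5 - 9*h^4 + 14*h^3 + 34*h^2 - 15*h - 25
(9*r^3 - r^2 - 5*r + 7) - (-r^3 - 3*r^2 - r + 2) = 10*r^3 + 2*r^2 - 4*r + 5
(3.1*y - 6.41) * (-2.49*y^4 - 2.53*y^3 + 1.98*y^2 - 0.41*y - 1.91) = -7.719*y^5 + 8.1179*y^4 + 22.3553*y^3 - 13.9628*y^2 - 3.2929*y + 12.2431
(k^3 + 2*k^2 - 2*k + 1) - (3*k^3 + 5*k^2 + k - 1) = -2*k^3 - 3*k^2 - 3*k + 2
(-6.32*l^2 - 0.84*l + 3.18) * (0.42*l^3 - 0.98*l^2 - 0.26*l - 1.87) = -2.6544*l^5 + 5.8408*l^4 + 3.802*l^3 + 8.9204*l^2 + 0.744*l - 5.9466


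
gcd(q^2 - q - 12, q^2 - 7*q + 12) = q - 4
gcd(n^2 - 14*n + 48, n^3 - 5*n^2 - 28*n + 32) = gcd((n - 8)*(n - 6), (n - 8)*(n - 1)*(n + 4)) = n - 8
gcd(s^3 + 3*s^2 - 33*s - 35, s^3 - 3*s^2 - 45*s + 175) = s^2 + 2*s - 35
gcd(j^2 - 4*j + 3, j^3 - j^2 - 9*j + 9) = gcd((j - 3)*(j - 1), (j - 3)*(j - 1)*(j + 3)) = j^2 - 4*j + 3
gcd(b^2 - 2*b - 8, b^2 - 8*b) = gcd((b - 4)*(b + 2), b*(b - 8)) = 1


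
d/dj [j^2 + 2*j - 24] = 2*j + 2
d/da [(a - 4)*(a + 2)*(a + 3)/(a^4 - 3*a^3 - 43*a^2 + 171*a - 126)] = (-a^6 - 2*a^5 + 2*a^4 + 354*a^3 - 1025*a^2 - 2316*a + 5868)/(a^8 - 6*a^7 - 77*a^6 + 600*a^5 + 571*a^4 - 13950*a^3 + 40077*a^2 - 43092*a + 15876)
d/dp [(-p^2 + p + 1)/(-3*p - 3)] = p*(p + 2)/(3*(p^2 + 2*p + 1))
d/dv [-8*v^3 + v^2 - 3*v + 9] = -24*v^2 + 2*v - 3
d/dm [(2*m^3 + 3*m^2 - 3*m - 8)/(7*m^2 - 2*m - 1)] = (14*m^4 - 8*m^3 + 9*m^2 + 106*m - 13)/(49*m^4 - 28*m^3 - 10*m^2 + 4*m + 1)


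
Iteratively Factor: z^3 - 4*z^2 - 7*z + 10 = (z + 2)*(z^2 - 6*z + 5) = (z - 5)*(z + 2)*(z - 1)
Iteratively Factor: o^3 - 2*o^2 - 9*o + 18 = (o - 2)*(o^2 - 9) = (o - 2)*(o + 3)*(o - 3)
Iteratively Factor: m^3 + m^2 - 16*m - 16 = (m + 1)*(m^2 - 16) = (m - 4)*(m + 1)*(m + 4)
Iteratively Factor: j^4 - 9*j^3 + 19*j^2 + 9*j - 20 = (j - 4)*(j^3 - 5*j^2 - j + 5) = (j - 4)*(j - 1)*(j^2 - 4*j - 5) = (j - 5)*(j - 4)*(j - 1)*(j + 1)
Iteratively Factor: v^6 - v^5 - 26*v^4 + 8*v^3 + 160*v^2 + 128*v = (v + 4)*(v^5 - 5*v^4 - 6*v^3 + 32*v^2 + 32*v) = (v + 1)*(v + 4)*(v^4 - 6*v^3 + 32*v) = (v - 4)*(v + 1)*(v + 4)*(v^3 - 2*v^2 - 8*v) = v*(v - 4)*(v + 1)*(v + 4)*(v^2 - 2*v - 8) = v*(v - 4)^2*(v + 1)*(v + 4)*(v + 2)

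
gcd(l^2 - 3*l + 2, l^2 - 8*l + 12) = l - 2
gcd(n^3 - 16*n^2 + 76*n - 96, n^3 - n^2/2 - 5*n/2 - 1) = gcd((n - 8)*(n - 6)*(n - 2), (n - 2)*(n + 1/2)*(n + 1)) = n - 2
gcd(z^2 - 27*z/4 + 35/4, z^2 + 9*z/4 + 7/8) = 1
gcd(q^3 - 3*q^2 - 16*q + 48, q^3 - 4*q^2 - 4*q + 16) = q - 4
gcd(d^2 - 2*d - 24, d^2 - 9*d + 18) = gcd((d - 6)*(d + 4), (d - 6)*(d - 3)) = d - 6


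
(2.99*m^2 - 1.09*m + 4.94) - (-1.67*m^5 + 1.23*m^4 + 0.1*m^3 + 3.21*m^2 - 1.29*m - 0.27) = 1.67*m^5 - 1.23*m^4 - 0.1*m^3 - 0.22*m^2 + 0.2*m + 5.21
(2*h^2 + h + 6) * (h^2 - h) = 2*h^4 - h^3 + 5*h^2 - 6*h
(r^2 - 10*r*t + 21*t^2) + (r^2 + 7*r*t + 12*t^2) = 2*r^2 - 3*r*t + 33*t^2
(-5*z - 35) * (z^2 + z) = -5*z^3 - 40*z^2 - 35*z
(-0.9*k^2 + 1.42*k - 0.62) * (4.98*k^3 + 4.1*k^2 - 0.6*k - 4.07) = -4.482*k^5 + 3.3816*k^4 + 3.2744*k^3 + 0.269000000000001*k^2 - 5.4074*k + 2.5234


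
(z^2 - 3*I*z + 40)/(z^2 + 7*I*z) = (z^2 - 3*I*z + 40)/(z*(z + 7*I))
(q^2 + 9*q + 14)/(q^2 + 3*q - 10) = (q^2 + 9*q + 14)/(q^2 + 3*q - 10)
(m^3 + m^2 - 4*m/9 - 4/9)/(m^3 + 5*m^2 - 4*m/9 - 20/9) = (m + 1)/(m + 5)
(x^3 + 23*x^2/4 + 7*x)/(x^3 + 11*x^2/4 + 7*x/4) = (x + 4)/(x + 1)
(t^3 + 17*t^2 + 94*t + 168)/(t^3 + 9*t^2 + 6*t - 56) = (t + 6)/(t - 2)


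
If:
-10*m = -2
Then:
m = 1/5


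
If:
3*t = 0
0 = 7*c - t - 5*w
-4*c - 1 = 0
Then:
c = -1/4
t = 0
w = -7/20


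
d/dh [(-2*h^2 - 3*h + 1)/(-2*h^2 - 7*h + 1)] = 4*(2*h^2 + 1)/(4*h^4 + 28*h^3 + 45*h^2 - 14*h + 1)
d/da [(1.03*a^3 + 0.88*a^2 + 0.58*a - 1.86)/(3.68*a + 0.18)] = (7.5808*a^3 + 3.7946*a^2 + 0.3168*a + 6.9492)/(13.5424*a^2 + 1.3248*a + 0.0324)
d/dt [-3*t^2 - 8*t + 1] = -6*t - 8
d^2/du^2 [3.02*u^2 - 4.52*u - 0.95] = 6.04000000000000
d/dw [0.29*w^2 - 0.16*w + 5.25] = 0.58*w - 0.16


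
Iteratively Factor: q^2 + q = (q + 1)*(q)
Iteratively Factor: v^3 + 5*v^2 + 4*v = (v + 1)*(v^2 + 4*v) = (v + 1)*(v + 4)*(v)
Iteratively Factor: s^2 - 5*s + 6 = (s - 2)*(s - 3)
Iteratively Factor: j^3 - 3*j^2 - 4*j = (j)*(j^2 - 3*j - 4) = j*(j + 1)*(j - 4)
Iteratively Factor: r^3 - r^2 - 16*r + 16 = (r + 4)*(r^2 - 5*r + 4) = (r - 4)*(r + 4)*(r - 1)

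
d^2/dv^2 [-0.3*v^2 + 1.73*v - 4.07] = -0.600000000000000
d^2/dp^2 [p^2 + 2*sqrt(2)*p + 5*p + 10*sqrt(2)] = 2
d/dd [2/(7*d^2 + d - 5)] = 2*(-14*d - 1)/(7*d^2 + d - 5)^2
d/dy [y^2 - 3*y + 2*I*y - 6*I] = 2*y - 3 + 2*I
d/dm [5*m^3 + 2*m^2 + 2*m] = 15*m^2 + 4*m + 2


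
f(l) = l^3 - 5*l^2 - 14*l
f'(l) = 3*l^2 - 10*l - 14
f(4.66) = -72.62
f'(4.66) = 4.55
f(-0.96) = 7.95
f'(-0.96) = -1.64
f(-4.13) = -97.91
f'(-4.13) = 78.47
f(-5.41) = -228.94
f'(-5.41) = 127.90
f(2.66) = -53.80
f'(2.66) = -19.37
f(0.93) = -16.54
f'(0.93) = -20.71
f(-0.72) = 7.11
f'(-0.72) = -5.24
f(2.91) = -58.44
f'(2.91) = -17.70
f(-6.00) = -312.00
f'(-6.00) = 154.00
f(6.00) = -48.00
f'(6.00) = 34.00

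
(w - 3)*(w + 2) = w^2 - w - 6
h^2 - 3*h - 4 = (h - 4)*(h + 1)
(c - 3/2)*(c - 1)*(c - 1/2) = c^3 - 3*c^2 + 11*c/4 - 3/4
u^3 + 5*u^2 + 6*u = u*(u + 2)*(u + 3)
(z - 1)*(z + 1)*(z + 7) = z^3 + 7*z^2 - z - 7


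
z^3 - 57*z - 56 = (z - 8)*(z + 1)*(z + 7)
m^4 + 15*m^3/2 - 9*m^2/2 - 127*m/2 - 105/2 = (m - 3)*(m + 1)*(m + 5/2)*(m + 7)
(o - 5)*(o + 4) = o^2 - o - 20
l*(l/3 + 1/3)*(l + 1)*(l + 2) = l^4/3 + 4*l^3/3 + 5*l^2/3 + 2*l/3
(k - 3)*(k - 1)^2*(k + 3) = k^4 - 2*k^3 - 8*k^2 + 18*k - 9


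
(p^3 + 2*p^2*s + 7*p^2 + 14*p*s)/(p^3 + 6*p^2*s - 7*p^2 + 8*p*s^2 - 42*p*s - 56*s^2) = p*(p + 7)/(p^2 + 4*p*s - 7*p - 28*s)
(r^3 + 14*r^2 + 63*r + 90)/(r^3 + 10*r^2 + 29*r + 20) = (r^2 + 9*r + 18)/(r^2 + 5*r + 4)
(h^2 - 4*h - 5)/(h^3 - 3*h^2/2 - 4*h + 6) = 2*(h^2 - 4*h - 5)/(2*h^3 - 3*h^2 - 8*h + 12)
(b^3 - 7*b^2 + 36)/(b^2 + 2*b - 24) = (b^3 - 7*b^2 + 36)/(b^2 + 2*b - 24)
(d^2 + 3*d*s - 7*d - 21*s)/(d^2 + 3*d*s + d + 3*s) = (d - 7)/(d + 1)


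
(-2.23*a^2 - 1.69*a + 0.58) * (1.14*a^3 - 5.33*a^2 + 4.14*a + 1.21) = -2.5422*a^5 + 9.9593*a^4 + 0.4367*a^3 - 12.7863*a^2 + 0.3563*a + 0.7018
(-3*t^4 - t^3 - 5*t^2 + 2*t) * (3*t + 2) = -9*t^5 - 9*t^4 - 17*t^3 - 4*t^2 + 4*t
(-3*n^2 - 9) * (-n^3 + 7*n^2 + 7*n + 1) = 3*n^5 - 21*n^4 - 12*n^3 - 66*n^2 - 63*n - 9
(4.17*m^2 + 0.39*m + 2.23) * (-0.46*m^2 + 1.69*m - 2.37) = -1.9182*m^4 + 6.8679*m^3 - 10.2496*m^2 + 2.8444*m - 5.2851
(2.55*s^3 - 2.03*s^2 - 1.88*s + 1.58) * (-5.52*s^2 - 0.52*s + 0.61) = -14.076*s^5 + 9.8796*s^4 + 12.9887*s^3 - 8.9823*s^2 - 1.9684*s + 0.9638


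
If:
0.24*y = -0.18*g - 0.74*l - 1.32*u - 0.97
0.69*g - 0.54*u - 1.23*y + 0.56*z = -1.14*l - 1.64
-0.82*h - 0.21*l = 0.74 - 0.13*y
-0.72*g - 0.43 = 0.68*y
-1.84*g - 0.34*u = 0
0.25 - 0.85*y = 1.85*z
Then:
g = -0.09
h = -0.49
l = -1.94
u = 0.46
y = -0.54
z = 0.38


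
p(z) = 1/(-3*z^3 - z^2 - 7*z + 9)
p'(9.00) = 0.00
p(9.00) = 0.00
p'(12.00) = 0.00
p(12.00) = 0.00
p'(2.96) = 0.01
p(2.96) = -0.01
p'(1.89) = 0.05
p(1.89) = -0.04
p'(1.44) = 0.19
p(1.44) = -0.08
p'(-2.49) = 0.01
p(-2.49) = 0.02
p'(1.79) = 0.07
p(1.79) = -0.04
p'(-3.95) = 0.00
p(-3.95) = 0.00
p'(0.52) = 0.48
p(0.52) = 0.21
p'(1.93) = 0.05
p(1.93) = -0.03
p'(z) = (9*z^2 + 2*z + 7)/(-3*z^3 - z^2 - 7*z + 9)^2 = (9*z^2 + 2*z + 7)/(3*z^3 + z^2 + 7*z - 9)^2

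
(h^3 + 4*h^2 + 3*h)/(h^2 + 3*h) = h + 1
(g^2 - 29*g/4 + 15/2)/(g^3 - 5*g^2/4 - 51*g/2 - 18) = (4*g - 5)/(4*g^2 + 19*g + 12)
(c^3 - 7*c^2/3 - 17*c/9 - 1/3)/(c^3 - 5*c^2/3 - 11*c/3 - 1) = (c + 1/3)/(c + 1)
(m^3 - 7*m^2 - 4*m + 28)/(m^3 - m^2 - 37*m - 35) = (m^2 - 4)/(m^2 + 6*m + 5)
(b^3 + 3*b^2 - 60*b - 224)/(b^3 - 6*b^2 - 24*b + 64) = (b + 7)/(b - 2)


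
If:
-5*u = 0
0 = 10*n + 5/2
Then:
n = -1/4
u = 0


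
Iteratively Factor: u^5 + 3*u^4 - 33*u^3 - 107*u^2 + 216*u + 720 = (u - 3)*(u^4 + 6*u^3 - 15*u^2 - 152*u - 240) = (u - 3)*(u + 4)*(u^3 + 2*u^2 - 23*u - 60) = (u - 3)*(u + 3)*(u + 4)*(u^2 - u - 20) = (u - 5)*(u - 3)*(u + 3)*(u + 4)*(u + 4)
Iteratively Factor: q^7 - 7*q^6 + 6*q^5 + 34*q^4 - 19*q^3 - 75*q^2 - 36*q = (q - 3)*(q^6 - 4*q^5 - 6*q^4 + 16*q^3 + 29*q^2 + 12*q) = (q - 3)*(q + 1)*(q^5 - 5*q^4 - q^3 + 17*q^2 + 12*q) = (q - 4)*(q - 3)*(q + 1)*(q^4 - q^3 - 5*q^2 - 3*q) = (q - 4)*(q - 3)*(q + 1)^2*(q^3 - 2*q^2 - 3*q) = (q - 4)*(q - 3)^2*(q + 1)^2*(q^2 + q) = (q - 4)*(q - 3)^2*(q + 1)^3*(q)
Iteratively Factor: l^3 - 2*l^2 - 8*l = (l - 4)*(l^2 + 2*l) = (l - 4)*(l + 2)*(l)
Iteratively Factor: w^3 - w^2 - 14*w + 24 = (w + 4)*(w^2 - 5*w + 6) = (w - 3)*(w + 4)*(w - 2)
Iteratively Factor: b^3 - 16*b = (b - 4)*(b^2 + 4*b) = b*(b - 4)*(b + 4)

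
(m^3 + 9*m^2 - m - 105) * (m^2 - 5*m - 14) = m^5 + 4*m^4 - 60*m^3 - 226*m^2 + 539*m + 1470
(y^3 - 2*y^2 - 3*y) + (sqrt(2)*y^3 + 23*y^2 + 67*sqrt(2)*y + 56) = y^3 + sqrt(2)*y^3 + 21*y^2 - 3*y + 67*sqrt(2)*y + 56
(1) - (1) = 0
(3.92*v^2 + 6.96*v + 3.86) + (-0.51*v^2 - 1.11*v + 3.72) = 3.41*v^2 + 5.85*v + 7.58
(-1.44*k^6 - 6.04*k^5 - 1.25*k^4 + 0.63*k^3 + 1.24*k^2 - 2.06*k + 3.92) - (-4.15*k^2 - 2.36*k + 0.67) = -1.44*k^6 - 6.04*k^5 - 1.25*k^4 + 0.63*k^3 + 5.39*k^2 + 0.3*k + 3.25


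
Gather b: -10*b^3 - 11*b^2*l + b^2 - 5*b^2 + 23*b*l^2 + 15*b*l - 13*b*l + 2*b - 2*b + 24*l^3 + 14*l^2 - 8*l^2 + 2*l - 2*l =-10*b^3 + b^2*(-11*l - 4) + b*(23*l^2 + 2*l) + 24*l^3 + 6*l^2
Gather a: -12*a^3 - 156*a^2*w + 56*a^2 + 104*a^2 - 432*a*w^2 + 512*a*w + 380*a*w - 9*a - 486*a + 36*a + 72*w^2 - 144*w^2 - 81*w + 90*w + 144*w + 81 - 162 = -12*a^3 + a^2*(160 - 156*w) + a*(-432*w^2 + 892*w - 459) - 72*w^2 + 153*w - 81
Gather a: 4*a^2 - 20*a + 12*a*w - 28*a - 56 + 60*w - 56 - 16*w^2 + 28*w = 4*a^2 + a*(12*w - 48) - 16*w^2 + 88*w - 112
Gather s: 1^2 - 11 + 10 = 0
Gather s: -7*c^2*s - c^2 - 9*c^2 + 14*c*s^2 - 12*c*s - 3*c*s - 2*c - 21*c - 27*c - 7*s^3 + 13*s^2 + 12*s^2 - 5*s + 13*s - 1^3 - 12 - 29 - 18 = -10*c^2 - 50*c - 7*s^3 + s^2*(14*c + 25) + s*(-7*c^2 - 15*c + 8) - 60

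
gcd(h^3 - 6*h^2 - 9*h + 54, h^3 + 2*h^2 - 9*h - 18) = h^2 - 9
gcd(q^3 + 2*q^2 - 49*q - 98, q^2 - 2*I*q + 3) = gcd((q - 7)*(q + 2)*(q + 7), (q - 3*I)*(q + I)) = 1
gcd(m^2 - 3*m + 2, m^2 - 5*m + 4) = m - 1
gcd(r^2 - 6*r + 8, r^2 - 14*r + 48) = 1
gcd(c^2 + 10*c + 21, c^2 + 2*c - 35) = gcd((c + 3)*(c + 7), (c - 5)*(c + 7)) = c + 7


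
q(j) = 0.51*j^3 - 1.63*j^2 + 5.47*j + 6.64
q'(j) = 1.53*j^2 - 3.26*j + 5.47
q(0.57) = 9.32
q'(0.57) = 4.11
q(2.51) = 18.17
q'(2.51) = 6.93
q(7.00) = 139.99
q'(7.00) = 57.62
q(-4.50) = -97.46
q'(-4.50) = 51.12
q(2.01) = 15.19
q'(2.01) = 5.10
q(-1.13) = -2.36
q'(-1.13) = 11.11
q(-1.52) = -7.23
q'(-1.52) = 13.96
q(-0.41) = 4.09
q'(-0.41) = 7.06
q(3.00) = 22.15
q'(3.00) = 9.46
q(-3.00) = -38.21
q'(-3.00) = 29.02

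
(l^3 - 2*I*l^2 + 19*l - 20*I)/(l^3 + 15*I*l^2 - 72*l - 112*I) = (l^2 - 6*I*l - 5)/(l^2 + 11*I*l - 28)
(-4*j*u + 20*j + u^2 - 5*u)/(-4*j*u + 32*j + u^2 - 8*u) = (u - 5)/(u - 8)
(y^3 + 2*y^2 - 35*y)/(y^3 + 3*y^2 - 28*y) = (y - 5)/(y - 4)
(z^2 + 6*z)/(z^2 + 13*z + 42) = z/(z + 7)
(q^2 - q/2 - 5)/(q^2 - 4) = (q - 5/2)/(q - 2)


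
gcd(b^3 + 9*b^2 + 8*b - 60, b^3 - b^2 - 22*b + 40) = b^2 + 3*b - 10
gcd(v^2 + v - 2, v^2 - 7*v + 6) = v - 1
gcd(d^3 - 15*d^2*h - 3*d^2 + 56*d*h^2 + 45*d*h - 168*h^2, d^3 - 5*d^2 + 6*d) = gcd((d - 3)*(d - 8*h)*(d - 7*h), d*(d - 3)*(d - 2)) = d - 3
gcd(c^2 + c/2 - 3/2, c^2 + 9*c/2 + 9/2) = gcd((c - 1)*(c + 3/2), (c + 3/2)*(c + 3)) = c + 3/2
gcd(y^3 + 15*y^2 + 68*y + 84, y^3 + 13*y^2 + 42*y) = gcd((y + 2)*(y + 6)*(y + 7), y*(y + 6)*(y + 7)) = y^2 + 13*y + 42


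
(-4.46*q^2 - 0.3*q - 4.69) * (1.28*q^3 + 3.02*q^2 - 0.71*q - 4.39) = -5.7088*q^5 - 13.8532*q^4 - 3.7426*q^3 + 5.6286*q^2 + 4.6469*q + 20.5891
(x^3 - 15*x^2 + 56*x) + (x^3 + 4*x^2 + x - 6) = 2*x^3 - 11*x^2 + 57*x - 6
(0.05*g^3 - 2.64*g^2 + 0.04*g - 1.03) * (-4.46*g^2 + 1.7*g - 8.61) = -0.223*g^5 + 11.8594*g^4 - 5.0969*g^3 + 27.3922*g^2 - 2.0954*g + 8.8683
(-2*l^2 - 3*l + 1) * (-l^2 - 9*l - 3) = 2*l^4 + 21*l^3 + 32*l^2 - 3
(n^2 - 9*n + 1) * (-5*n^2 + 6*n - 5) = -5*n^4 + 51*n^3 - 64*n^2 + 51*n - 5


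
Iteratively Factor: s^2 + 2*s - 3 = (s + 3)*(s - 1)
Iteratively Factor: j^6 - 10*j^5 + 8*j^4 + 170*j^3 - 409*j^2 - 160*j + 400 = (j - 1)*(j^5 - 9*j^4 - j^3 + 169*j^2 - 240*j - 400) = (j - 5)*(j - 1)*(j^4 - 4*j^3 - 21*j^2 + 64*j + 80) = (j - 5)*(j - 4)*(j - 1)*(j^3 - 21*j - 20) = (j - 5)*(j - 4)*(j - 1)*(j + 4)*(j^2 - 4*j - 5) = (j - 5)^2*(j - 4)*(j - 1)*(j + 4)*(j + 1)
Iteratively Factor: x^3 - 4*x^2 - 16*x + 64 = (x - 4)*(x^2 - 16) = (x - 4)^2*(x + 4)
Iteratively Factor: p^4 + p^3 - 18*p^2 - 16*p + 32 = (p - 4)*(p^3 + 5*p^2 + 2*p - 8) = (p - 4)*(p + 2)*(p^2 + 3*p - 4) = (p - 4)*(p - 1)*(p + 2)*(p + 4)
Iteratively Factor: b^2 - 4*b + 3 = (b - 1)*(b - 3)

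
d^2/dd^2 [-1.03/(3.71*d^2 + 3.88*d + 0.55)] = (28.354046*d^2 + 29.653288*d - 1.03*(7.42*d + 3.88)*(14.84*d + 7.76) + 4.20343)/(3.71*d^2 + 3.88*d + 0.55)^3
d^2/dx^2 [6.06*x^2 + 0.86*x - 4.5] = 12.1200000000000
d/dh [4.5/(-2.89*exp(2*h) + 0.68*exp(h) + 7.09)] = (26.01*exp(h) - 3.06)*exp(h)/(-2.89*exp(2*h) + 0.68*exp(h) + 7.09)^2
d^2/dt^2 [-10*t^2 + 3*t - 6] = -20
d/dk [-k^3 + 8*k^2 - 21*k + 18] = -3*k^2 + 16*k - 21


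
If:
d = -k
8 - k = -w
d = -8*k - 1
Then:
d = 1/7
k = -1/7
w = -57/7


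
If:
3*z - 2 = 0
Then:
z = 2/3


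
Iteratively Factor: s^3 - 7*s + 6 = (s + 3)*(s^2 - 3*s + 2) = (s - 2)*(s + 3)*(s - 1)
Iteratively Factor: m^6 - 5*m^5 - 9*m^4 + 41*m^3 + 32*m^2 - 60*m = (m - 3)*(m^5 - 2*m^4 - 15*m^3 - 4*m^2 + 20*m) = (m - 3)*(m - 1)*(m^4 - m^3 - 16*m^2 - 20*m) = m*(m - 3)*(m - 1)*(m^3 - m^2 - 16*m - 20) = m*(m - 3)*(m - 1)*(m + 2)*(m^2 - 3*m - 10) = m*(m - 5)*(m - 3)*(m - 1)*(m + 2)*(m + 2)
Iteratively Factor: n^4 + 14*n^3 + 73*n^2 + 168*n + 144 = (n + 3)*(n^3 + 11*n^2 + 40*n + 48) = (n + 3)*(n + 4)*(n^2 + 7*n + 12) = (n + 3)*(n + 4)^2*(n + 3)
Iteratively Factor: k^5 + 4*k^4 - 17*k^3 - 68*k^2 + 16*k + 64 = (k + 1)*(k^4 + 3*k^3 - 20*k^2 - 48*k + 64) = (k - 4)*(k + 1)*(k^3 + 7*k^2 + 8*k - 16) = (k - 4)*(k + 1)*(k + 4)*(k^2 + 3*k - 4) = (k - 4)*(k + 1)*(k + 4)^2*(k - 1)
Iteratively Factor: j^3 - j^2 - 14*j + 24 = (j - 2)*(j^2 + j - 12) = (j - 2)*(j + 4)*(j - 3)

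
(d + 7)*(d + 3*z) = d^2 + 3*d*z + 7*d + 21*z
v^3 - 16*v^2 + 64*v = v*(v - 8)^2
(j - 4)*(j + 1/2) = j^2 - 7*j/2 - 2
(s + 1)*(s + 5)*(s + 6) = s^3 + 12*s^2 + 41*s + 30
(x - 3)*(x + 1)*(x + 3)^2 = x^4 + 4*x^3 - 6*x^2 - 36*x - 27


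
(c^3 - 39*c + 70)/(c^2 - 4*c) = (c^3 - 39*c + 70)/(c*(c - 4))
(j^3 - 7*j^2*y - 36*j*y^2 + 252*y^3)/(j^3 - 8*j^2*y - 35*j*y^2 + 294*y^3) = (-j + 6*y)/(-j + 7*y)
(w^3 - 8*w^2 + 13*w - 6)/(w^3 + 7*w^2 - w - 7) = (w^2 - 7*w + 6)/(w^2 + 8*w + 7)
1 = 1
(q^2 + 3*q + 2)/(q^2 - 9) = (q^2 + 3*q + 2)/(q^2 - 9)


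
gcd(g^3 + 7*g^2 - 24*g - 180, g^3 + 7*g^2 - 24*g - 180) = g^3 + 7*g^2 - 24*g - 180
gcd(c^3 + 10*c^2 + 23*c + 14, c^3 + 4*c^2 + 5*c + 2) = c^2 + 3*c + 2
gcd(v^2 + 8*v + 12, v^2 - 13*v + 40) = 1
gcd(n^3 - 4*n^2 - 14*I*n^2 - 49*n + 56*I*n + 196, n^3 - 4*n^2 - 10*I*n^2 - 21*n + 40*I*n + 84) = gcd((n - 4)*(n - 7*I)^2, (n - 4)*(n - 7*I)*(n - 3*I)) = n^2 + n*(-4 - 7*I) + 28*I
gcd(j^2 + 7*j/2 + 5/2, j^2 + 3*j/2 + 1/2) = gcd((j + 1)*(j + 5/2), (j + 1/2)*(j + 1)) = j + 1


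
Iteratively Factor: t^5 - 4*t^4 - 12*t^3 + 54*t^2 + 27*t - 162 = (t - 3)*(t^4 - t^3 - 15*t^2 + 9*t + 54) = (t - 3)*(t + 3)*(t^3 - 4*t^2 - 3*t + 18) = (t - 3)^2*(t + 3)*(t^2 - t - 6) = (t - 3)^3*(t + 3)*(t + 2)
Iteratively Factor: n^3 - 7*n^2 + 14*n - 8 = (n - 4)*(n^2 - 3*n + 2) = (n - 4)*(n - 1)*(n - 2)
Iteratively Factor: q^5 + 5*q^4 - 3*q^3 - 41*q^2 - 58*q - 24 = (q - 3)*(q^4 + 8*q^3 + 21*q^2 + 22*q + 8) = (q - 3)*(q + 4)*(q^3 + 4*q^2 + 5*q + 2) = (q - 3)*(q + 2)*(q + 4)*(q^2 + 2*q + 1) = (q - 3)*(q + 1)*(q + 2)*(q + 4)*(q + 1)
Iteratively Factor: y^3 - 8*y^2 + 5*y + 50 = (y - 5)*(y^2 - 3*y - 10) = (y - 5)^2*(y + 2)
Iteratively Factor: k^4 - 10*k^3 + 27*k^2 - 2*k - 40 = (k - 4)*(k^3 - 6*k^2 + 3*k + 10) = (k - 4)*(k + 1)*(k^2 - 7*k + 10) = (k - 5)*(k - 4)*(k + 1)*(k - 2)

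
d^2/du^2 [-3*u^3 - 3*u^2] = -18*u - 6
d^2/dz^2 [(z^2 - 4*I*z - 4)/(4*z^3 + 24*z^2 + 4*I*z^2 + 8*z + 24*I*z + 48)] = (z^6 - 12*I*z^5 + z^4*(-18 - 90*I) + z^3*(-258 - 202*I) + z^2*(-660 + 36*I) + z*(-72 + 408*I) + 272 + 48*I)/(2*z^9 + z^8*(36 + 6*I) + z^7*(222 + 108*I) + z^6*(540 + 670*I) + z^5*(660 + 1692*I) + z^4*(1512 + 2400*I) + z^3*(1312 + 5184*I) + z^2*(2880 + 2592*I) + z*(1728 + 5184*I) + 3456)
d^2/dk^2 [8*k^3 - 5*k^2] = 48*k - 10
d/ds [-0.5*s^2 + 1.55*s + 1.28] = 1.55 - 1.0*s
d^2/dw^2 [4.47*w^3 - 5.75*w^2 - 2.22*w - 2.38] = 26.82*w - 11.5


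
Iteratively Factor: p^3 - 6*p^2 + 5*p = (p - 5)*(p^2 - p) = p*(p - 5)*(p - 1)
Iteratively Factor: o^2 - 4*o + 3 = (o - 1)*(o - 3)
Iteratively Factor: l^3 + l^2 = (l)*(l^2 + l) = l*(l + 1)*(l)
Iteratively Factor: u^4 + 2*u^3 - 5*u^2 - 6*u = (u)*(u^3 + 2*u^2 - 5*u - 6) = u*(u + 1)*(u^2 + u - 6) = u*(u + 1)*(u + 3)*(u - 2)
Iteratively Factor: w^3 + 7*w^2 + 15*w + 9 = (w + 1)*(w^2 + 6*w + 9) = (w + 1)*(w + 3)*(w + 3)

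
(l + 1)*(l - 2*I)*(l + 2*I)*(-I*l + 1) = -I*l^4 + l^3 - I*l^3 + l^2 - 4*I*l^2 + 4*l - 4*I*l + 4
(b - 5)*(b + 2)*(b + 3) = b^3 - 19*b - 30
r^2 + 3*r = r*(r + 3)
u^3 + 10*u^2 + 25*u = u*(u + 5)^2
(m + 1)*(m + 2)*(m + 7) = m^3 + 10*m^2 + 23*m + 14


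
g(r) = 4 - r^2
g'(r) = -2*r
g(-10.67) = -109.85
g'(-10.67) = 21.34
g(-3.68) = -9.54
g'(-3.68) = 7.36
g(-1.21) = 2.54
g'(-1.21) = 2.42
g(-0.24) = 3.94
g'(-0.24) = 0.48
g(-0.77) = 3.41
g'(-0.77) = 1.54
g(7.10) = -46.41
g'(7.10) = -14.20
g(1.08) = 2.83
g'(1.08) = -2.16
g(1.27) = 2.39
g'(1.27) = -2.54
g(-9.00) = -77.00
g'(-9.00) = 18.00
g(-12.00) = -140.00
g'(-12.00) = 24.00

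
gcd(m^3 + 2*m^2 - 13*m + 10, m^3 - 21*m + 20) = m^2 + 4*m - 5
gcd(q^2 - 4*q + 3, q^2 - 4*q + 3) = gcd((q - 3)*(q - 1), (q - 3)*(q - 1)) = q^2 - 4*q + 3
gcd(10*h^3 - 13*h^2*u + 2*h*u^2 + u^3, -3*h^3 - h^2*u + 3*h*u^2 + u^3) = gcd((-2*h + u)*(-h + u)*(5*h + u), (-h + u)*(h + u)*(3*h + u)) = -h + u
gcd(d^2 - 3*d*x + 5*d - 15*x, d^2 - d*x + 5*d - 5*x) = d + 5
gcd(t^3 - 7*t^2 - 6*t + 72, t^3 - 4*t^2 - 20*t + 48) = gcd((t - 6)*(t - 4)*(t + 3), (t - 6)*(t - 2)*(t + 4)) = t - 6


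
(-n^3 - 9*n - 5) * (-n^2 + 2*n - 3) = n^5 - 2*n^4 + 12*n^3 - 13*n^2 + 17*n + 15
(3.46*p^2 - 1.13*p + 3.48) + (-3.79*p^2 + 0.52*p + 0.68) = -0.33*p^2 - 0.61*p + 4.16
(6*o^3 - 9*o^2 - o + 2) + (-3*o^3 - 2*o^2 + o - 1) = 3*o^3 - 11*o^2 + 1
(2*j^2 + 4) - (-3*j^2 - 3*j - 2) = 5*j^2 + 3*j + 6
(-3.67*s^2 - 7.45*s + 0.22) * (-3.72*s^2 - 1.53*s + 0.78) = 13.6524*s^4 + 33.3291*s^3 + 7.7175*s^2 - 6.1476*s + 0.1716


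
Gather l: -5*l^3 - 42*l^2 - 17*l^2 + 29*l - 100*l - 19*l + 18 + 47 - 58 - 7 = -5*l^3 - 59*l^2 - 90*l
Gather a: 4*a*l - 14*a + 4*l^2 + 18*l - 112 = a*(4*l - 14) + 4*l^2 + 18*l - 112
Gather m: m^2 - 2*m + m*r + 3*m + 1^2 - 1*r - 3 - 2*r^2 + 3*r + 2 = m^2 + m*(r + 1) - 2*r^2 + 2*r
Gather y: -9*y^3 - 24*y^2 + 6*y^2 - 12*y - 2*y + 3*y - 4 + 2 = -9*y^3 - 18*y^2 - 11*y - 2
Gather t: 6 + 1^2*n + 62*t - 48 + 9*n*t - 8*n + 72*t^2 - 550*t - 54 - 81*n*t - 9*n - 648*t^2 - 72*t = -16*n - 576*t^2 + t*(-72*n - 560) - 96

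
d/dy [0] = 0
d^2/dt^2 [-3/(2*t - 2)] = -3/(t - 1)^3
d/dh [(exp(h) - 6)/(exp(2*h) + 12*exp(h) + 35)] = (-2*(exp(h) - 6)*(exp(h) + 6) + exp(2*h) + 12*exp(h) + 35)*exp(h)/(exp(2*h) + 12*exp(h) + 35)^2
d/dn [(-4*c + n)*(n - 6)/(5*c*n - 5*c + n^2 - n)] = ((4*c - n)*(n - 6)*(5*c + 2*n - 1) + 2*(-2*c + n - 3)*(5*c*n - 5*c + n^2 - n))/(5*c*n - 5*c + n^2 - n)^2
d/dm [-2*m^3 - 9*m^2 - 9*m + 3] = -6*m^2 - 18*m - 9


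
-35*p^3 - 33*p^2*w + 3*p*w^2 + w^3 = (-5*p + w)*(p + w)*(7*p + w)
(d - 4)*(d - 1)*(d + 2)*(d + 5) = d^4 + 2*d^3 - 21*d^2 - 22*d + 40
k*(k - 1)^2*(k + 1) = k^4 - k^3 - k^2 + k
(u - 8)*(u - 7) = u^2 - 15*u + 56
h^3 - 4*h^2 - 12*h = h*(h - 6)*(h + 2)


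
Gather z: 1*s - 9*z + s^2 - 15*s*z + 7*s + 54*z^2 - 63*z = s^2 + 8*s + 54*z^2 + z*(-15*s - 72)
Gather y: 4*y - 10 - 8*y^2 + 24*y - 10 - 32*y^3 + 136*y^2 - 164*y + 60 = -32*y^3 + 128*y^2 - 136*y + 40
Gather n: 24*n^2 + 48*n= 24*n^2 + 48*n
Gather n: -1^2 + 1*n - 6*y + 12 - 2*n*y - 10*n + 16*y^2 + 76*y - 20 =n*(-2*y - 9) + 16*y^2 + 70*y - 9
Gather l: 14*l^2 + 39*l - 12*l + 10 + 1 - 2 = 14*l^2 + 27*l + 9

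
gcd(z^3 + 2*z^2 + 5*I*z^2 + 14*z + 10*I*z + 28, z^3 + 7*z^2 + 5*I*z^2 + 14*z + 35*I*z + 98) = z^2 + 5*I*z + 14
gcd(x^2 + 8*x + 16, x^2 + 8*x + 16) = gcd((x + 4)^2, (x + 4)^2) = x^2 + 8*x + 16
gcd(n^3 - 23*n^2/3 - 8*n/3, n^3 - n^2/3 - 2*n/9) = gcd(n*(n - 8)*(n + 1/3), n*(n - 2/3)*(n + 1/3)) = n^2 + n/3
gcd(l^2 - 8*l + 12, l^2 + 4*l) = 1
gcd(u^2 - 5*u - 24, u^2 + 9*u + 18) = u + 3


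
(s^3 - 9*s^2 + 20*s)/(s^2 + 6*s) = (s^2 - 9*s + 20)/(s + 6)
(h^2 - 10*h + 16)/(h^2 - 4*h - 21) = (-h^2 + 10*h - 16)/(-h^2 + 4*h + 21)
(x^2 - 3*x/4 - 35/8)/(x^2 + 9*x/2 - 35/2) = (x + 7/4)/(x + 7)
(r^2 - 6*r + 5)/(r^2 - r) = (r - 5)/r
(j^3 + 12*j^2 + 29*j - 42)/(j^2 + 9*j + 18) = (j^2 + 6*j - 7)/(j + 3)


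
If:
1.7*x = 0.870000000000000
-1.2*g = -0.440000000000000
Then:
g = 0.37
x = 0.51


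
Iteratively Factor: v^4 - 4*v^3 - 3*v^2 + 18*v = (v - 3)*(v^3 - v^2 - 6*v) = (v - 3)^2*(v^2 + 2*v) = (v - 3)^2*(v + 2)*(v)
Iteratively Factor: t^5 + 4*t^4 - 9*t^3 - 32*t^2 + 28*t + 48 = (t + 1)*(t^4 + 3*t^3 - 12*t^2 - 20*t + 48) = (t - 2)*(t + 1)*(t^3 + 5*t^2 - 2*t - 24) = (t - 2)*(t + 1)*(t + 4)*(t^2 + t - 6) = (t - 2)*(t + 1)*(t + 3)*(t + 4)*(t - 2)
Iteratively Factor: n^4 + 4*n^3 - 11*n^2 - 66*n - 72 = (n + 3)*(n^3 + n^2 - 14*n - 24) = (n - 4)*(n + 3)*(n^2 + 5*n + 6) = (n - 4)*(n + 2)*(n + 3)*(n + 3)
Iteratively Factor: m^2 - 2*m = (m)*(m - 2)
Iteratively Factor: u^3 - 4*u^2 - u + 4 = (u + 1)*(u^2 - 5*u + 4) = (u - 4)*(u + 1)*(u - 1)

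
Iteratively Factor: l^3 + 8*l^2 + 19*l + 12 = (l + 1)*(l^2 + 7*l + 12) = (l + 1)*(l + 3)*(l + 4)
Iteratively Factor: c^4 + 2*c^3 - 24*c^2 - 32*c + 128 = (c + 4)*(c^3 - 2*c^2 - 16*c + 32) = (c - 2)*(c + 4)*(c^2 - 16) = (c - 2)*(c + 4)^2*(c - 4)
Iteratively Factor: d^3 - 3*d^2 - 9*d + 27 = (d - 3)*(d^2 - 9) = (d - 3)^2*(d + 3)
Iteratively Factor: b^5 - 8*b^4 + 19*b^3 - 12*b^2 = (b)*(b^4 - 8*b^3 + 19*b^2 - 12*b) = b*(b - 4)*(b^3 - 4*b^2 + 3*b) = b*(b - 4)*(b - 1)*(b^2 - 3*b) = b*(b - 4)*(b - 3)*(b - 1)*(b)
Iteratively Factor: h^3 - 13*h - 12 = (h + 1)*(h^2 - h - 12) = (h + 1)*(h + 3)*(h - 4)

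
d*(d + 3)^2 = d^3 + 6*d^2 + 9*d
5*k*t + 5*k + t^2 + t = (5*k + t)*(t + 1)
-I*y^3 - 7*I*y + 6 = (y - 3*I)*(y + 2*I)*(-I*y + 1)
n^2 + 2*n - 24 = (n - 4)*(n + 6)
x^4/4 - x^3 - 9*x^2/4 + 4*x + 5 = (x/2 + 1/2)*(x/2 + 1)*(x - 5)*(x - 2)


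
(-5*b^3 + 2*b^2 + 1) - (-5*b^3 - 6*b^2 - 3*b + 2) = 8*b^2 + 3*b - 1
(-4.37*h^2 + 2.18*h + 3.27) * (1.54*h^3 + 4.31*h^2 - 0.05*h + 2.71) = -6.7298*h^5 - 15.4775*h^4 + 14.6501*h^3 + 2.142*h^2 + 5.7443*h + 8.8617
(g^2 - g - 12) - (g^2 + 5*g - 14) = 2 - 6*g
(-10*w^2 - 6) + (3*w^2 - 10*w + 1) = -7*w^2 - 10*w - 5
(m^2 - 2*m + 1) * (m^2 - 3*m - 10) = m^4 - 5*m^3 - 3*m^2 + 17*m - 10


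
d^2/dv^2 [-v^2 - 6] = -2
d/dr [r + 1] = 1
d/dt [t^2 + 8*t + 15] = 2*t + 8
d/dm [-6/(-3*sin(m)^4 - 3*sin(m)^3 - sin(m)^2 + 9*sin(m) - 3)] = 6*(-12*sin(m)^3 - 9*sin(m)^2 - 2*sin(m) + 9)*cos(m)/(3*sin(m)^4 + 3*sin(m)^3 + sin(m)^2 - 9*sin(m) + 3)^2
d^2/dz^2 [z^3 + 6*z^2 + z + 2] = 6*z + 12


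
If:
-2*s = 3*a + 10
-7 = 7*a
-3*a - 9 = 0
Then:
No Solution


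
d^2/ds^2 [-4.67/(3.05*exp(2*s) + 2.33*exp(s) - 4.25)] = (-4.67*(6.1*exp(s) + 2.33)*(12.2*exp(s) + 4.66)*exp(s) + (56.974*exp(s) + 10.8811)*(3.05*exp(2*s) + 2.33*exp(s) - 4.25))*exp(s)/(3.05*exp(2*s) + 2.33*exp(s) - 4.25)^3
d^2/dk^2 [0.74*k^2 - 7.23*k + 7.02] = 1.48000000000000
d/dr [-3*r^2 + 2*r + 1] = 2 - 6*r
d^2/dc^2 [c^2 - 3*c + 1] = 2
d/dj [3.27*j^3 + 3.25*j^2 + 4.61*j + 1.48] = 9.81*j^2 + 6.5*j + 4.61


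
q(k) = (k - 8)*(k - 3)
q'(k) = 2*k - 11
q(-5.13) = 106.75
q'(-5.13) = -21.26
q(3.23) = -1.10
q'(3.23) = -4.54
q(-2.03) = 50.45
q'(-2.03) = -15.06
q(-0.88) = 34.45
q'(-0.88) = -12.76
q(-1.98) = 49.70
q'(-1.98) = -14.96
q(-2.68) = 60.66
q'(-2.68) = -16.36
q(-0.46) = 29.27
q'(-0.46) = -11.92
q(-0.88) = 34.45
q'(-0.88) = -12.76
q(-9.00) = 204.00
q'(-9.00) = -29.00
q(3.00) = 0.00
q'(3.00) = -5.00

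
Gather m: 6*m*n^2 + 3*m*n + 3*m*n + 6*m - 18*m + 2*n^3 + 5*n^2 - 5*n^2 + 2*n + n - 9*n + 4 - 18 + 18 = m*(6*n^2 + 6*n - 12) + 2*n^3 - 6*n + 4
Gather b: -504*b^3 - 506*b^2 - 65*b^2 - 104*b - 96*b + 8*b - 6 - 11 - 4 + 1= -504*b^3 - 571*b^2 - 192*b - 20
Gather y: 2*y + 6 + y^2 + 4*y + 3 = y^2 + 6*y + 9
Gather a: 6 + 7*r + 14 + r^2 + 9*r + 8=r^2 + 16*r + 28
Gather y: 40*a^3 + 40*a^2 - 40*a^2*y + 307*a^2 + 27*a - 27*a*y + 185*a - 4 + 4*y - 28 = 40*a^3 + 347*a^2 + 212*a + y*(-40*a^2 - 27*a + 4) - 32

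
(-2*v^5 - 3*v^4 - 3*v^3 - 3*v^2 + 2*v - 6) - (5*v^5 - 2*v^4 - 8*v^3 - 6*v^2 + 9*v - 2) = -7*v^5 - v^4 + 5*v^3 + 3*v^2 - 7*v - 4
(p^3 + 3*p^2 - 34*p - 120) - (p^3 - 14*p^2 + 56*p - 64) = 17*p^2 - 90*p - 56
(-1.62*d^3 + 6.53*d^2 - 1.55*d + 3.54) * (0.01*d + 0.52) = -0.0162*d^4 - 0.7771*d^3 + 3.3801*d^2 - 0.7706*d + 1.8408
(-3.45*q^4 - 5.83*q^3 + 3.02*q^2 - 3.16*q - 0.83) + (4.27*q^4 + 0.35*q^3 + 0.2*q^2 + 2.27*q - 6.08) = 0.819999999999999*q^4 - 5.48*q^3 + 3.22*q^2 - 0.89*q - 6.91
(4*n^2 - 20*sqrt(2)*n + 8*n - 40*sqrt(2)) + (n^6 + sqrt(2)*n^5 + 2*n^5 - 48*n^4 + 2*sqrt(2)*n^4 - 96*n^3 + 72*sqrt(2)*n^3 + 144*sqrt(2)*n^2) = n^6 + sqrt(2)*n^5 + 2*n^5 - 48*n^4 + 2*sqrt(2)*n^4 - 96*n^3 + 72*sqrt(2)*n^3 + 4*n^2 + 144*sqrt(2)*n^2 - 20*sqrt(2)*n + 8*n - 40*sqrt(2)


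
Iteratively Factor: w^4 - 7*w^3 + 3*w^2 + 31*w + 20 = (w - 4)*(w^3 - 3*w^2 - 9*w - 5) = (w - 5)*(w - 4)*(w^2 + 2*w + 1) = (w - 5)*(w - 4)*(w + 1)*(w + 1)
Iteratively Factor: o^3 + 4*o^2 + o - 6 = (o + 3)*(o^2 + o - 2) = (o - 1)*(o + 3)*(o + 2)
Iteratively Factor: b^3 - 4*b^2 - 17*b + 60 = (b - 3)*(b^2 - b - 20) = (b - 3)*(b + 4)*(b - 5)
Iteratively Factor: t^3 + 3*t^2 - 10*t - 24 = (t + 4)*(t^2 - t - 6) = (t + 2)*(t + 4)*(t - 3)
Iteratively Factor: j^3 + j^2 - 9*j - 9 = (j + 3)*(j^2 - 2*j - 3) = (j + 1)*(j + 3)*(j - 3)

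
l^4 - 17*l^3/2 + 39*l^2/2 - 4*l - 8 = (l - 4)^2*(l - 1)*(l + 1/2)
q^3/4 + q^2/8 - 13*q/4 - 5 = (q/4 + 1/2)*(q - 4)*(q + 5/2)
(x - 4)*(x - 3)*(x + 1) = x^3 - 6*x^2 + 5*x + 12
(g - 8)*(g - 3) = g^2 - 11*g + 24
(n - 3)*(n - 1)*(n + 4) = n^3 - 13*n + 12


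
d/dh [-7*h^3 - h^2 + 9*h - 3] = -21*h^2 - 2*h + 9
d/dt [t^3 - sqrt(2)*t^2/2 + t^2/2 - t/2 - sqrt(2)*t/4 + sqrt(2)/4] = 3*t^2 - sqrt(2)*t + t - 1/2 - sqrt(2)/4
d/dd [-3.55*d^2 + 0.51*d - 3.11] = 0.51 - 7.1*d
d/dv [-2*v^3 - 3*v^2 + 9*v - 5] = -6*v^2 - 6*v + 9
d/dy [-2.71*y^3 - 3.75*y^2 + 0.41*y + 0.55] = -8.13*y^2 - 7.5*y + 0.41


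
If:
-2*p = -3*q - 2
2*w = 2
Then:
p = 3*q/2 + 1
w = 1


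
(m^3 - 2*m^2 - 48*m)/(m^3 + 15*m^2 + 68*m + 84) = m*(m - 8)/(m^2 + 9*m + 14)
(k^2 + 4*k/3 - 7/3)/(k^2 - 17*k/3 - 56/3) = (k - 1)/(k - 8)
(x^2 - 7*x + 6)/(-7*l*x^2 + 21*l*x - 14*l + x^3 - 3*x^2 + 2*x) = (x - 6)/(-7*l*x + 14*l + x^2 - 2*x)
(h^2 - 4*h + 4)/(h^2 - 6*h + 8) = (h - 2)/(h - 4)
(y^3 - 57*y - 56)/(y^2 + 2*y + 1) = (y^2 - y - 56)/(y + 1)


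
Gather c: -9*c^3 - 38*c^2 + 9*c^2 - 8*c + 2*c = -9*c^3 - 29*c^2 - 6*c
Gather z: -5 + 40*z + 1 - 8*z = 32*z - 4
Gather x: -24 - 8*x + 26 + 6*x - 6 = -2*x - 4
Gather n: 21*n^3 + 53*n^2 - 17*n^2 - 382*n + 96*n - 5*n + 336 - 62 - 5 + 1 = 21*n^3 + 36*n^2 - 291*n + 270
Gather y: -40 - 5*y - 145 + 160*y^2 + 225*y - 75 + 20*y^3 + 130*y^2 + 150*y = 20*y^3 + 290*y^2 + 370*y - 260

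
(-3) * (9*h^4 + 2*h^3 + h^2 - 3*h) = -27*h^4 - 6*h^3 - 3*h^2 + 9*h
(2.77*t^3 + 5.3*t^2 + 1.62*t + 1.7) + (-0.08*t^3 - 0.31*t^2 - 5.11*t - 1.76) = 2.69*t^3 + 4.99*t^2 - 3.49*t - 0.0600000000000001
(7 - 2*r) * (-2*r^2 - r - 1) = 4*r^3 - 12*r^2 - 5*r - 7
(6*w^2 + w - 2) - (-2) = 6*w^2 + w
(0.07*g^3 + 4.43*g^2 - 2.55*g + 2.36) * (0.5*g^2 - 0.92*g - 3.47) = 0.035*g^5 + 2.1506*g^4 - 5.5935*g^3 - 11.8461*g^2 + 6.6773*g - 8.1892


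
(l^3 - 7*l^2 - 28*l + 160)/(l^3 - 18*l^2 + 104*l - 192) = (l + 5)/(l - 6)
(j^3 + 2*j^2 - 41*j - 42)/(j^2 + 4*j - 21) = (j^2 - 5*j - 6)/(j - 3)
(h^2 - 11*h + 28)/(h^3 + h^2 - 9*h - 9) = (h^2 - 11*h + 28)/(h^3 + h^2 - 9*h - 9)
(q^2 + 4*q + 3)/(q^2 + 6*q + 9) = (q + 1)/(q + 3)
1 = 1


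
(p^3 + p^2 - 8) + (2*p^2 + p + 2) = p^3 + 3*p^2 + p - 6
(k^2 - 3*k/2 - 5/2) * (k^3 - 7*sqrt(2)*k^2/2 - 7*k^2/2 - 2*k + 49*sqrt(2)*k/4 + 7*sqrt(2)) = k^5 - 5*k^4 - 7*sqrt(2)*k^4/2 + 3*k^3/4 + 35*sqrt(2)*k^3/2 - 21*sqrt(2)*k^2/8 + 47*k^2/4 - 329*sqrt(2)*k/8 + 5*k - 35*sqrt(2)/2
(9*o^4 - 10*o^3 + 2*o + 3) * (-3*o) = -27*o^5 + 30*o^4 - 6*o^2 - 9*o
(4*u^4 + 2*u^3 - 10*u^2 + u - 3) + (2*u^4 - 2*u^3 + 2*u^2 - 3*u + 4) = 6*u^4 - 8*u^2 - 2*u + 1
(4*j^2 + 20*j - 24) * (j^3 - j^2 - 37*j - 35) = 4*j^5 + 16*j^4 - 192*j^3 - 856*j^2 + 188*j + 840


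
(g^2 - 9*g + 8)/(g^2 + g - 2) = (g - 8)/(g + 2)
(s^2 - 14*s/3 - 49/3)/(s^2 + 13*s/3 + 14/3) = (s - 7)/(s + 2)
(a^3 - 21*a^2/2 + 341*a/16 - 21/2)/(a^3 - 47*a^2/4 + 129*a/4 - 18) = (a - 7/4)/(a - 3)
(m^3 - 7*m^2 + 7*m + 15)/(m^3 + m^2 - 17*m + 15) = (m^2 - 4*m - 5)/(m^2 + 4*m - 5)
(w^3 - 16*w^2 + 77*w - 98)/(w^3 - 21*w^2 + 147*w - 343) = (w - 2)/(w - 7)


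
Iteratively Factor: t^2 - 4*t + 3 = (t - 1)*(t - 3)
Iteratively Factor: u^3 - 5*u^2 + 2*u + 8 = (u + 1)*(u^2 - 6*u + 8) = (u - 2)*(u + 1)*(u - 4)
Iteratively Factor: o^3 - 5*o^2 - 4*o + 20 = (o - 5)*(o^2 - 4) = (o - 5)*(o - 2)*(o + 2)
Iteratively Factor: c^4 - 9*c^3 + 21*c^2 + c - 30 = (c - 3)*(c^3 - 6*c^2 + 3*c + 10) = (c - 3)*(c - 2)*(c^2 - 4*c - 5) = (c - 3)*(c - 2)*(c + 1)*(c - 5)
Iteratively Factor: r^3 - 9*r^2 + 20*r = (r)*(r^2 - 9*r + 20) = r*(r - 5)*(r - 4)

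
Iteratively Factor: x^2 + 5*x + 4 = (x + 4)*(x + 1)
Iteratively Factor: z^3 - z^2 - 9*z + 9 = (z - 3)*(z^2 + 2*z - 3) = (z - 3)*(z - 1)*(z + 3)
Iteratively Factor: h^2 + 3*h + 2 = (h + 2)*(h + 1)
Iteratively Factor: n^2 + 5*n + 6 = (n + 2)*(n + 3)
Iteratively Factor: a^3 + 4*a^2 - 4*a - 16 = (a + 2)*(a^2 + 2*a - 8) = (a + 2)*(a + 4)*(a - 2)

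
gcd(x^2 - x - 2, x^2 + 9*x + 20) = 1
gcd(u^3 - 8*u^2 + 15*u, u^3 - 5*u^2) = u^2 - 5*u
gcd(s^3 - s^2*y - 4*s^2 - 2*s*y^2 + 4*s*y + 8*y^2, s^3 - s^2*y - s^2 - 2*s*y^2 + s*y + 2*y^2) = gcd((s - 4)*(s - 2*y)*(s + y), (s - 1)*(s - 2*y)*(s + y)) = -s^2 + s*y + 2*y^2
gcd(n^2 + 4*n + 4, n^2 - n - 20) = 1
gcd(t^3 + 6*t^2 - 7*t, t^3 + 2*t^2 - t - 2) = t - 1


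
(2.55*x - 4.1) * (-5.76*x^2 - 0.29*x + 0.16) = -14.688*x^3 + 22.8765*x^2 + 1.597*x - 0.656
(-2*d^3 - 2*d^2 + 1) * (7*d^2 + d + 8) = -14*d^5 - 16*d^4 - 18*d^3 - 9*d^2 + d + 8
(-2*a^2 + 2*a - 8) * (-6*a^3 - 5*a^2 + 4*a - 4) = 12*a^5 - 2*a^4 + 30*a^3 + 56*a^2 - 40*a + 32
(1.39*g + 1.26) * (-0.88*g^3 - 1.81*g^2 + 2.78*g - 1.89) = -1.2232*g^4 - 3.6247*g^3 + 1.5836*g^2 + 0.8757*g - 2.3814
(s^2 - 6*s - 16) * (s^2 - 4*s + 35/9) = s^4 - 10*s^3 + 107*s^2/9 + 122*s/3 - 560/9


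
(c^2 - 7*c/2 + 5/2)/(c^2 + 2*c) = (2*c^2 - 7*c + 5)/(2*c*(c + 2))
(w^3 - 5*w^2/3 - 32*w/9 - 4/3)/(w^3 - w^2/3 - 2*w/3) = (w^2 - 7*w/3 - 2)/(w*(w - 1))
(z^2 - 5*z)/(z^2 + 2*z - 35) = z/(z + 7)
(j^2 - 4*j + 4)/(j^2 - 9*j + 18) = (j^2 - 4*j + 4)/(j^2 - 9*j + 18)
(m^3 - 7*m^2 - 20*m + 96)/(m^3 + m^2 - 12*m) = (m - 8)/m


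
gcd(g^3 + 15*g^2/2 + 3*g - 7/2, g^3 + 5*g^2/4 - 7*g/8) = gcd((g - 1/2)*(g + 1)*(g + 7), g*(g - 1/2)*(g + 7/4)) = g - 1/2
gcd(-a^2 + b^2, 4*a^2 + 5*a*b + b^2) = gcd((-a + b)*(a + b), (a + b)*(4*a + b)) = a + b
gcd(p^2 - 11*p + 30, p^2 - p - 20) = p - 5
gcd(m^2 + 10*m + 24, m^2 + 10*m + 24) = m^2 + 10*m + 24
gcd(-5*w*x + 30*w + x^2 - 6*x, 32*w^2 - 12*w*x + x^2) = 1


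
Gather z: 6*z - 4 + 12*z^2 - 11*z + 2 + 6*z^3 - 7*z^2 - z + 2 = 6*z^3 + 5*z^2 - 6*z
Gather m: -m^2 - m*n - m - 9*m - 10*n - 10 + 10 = -m^2 + m*(-n - 10) - 10*n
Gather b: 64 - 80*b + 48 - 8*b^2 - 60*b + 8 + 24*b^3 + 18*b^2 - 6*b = 24*b^3 + 10*b^2 - 146*b + 120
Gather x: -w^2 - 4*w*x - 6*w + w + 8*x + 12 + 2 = -w^2 - 5*w + x*(8 - 4*w) + 14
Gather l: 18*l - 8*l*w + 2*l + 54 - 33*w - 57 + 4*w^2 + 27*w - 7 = l*(20 - 8*w) + 4*w^2 - 6*w - 10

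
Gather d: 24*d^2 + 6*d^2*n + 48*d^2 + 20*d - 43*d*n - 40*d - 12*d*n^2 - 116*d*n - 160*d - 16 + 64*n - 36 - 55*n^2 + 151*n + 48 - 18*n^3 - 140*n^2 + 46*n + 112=d^2*(6*n + 72) + d*(-12*n^2 - 159*n - 180) - 18*n^3 - 195*n^2 + 261*n + 108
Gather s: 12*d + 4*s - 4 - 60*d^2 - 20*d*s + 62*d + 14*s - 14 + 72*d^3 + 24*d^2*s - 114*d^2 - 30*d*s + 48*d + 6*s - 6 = 72*d^3 - 174*d^2 + 122*d + s*(24*d^2 - 50*d + 24) - 24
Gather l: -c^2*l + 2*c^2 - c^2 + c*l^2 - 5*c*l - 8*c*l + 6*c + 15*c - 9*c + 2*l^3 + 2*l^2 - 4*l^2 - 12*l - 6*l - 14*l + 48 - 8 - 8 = c^2 + 12*c + 2*l^3 + l^2*(c - 2) + l*(-c^2 - 13*c - 32) + 32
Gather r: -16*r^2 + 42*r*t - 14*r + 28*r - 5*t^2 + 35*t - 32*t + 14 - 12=-16*r^2 + r*(42*t + 14) - 5*t^2 + 3*t + 2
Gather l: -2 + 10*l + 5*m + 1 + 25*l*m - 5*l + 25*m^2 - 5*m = l*(25*m + 5) + 25*m^2 - 1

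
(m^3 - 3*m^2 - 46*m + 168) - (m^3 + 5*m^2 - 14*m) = -8*m^2 - 32*m + 168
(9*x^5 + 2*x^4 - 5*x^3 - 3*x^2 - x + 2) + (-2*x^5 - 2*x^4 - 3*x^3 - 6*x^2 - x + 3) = 7*x^5 - 8*x^3 - 9*x^2 - 2*x + 5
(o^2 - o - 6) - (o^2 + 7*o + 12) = -8*o - 18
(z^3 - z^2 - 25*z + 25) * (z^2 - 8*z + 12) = z^5 - 9*z^4 - 5*z^3 + 213*z^2 - 500*z + 300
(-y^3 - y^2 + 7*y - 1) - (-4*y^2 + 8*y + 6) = -y^3 + 3*y^2 - y - 7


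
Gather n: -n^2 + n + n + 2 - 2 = -n^2 + 2*n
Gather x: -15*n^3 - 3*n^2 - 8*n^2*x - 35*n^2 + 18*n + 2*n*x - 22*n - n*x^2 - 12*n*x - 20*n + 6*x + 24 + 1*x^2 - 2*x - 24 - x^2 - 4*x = -15*n^3 - 38*n^2 - n*x^2 - 24*n + x*(-8*n^2 - 10*n)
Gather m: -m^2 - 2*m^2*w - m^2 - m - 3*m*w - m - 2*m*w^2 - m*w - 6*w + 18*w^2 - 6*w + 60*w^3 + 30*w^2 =m^2*(-2*w - 2) + m*(-2*w^2 - 4*w - 2) + 60*w^3 + 48*w^2 - 12*w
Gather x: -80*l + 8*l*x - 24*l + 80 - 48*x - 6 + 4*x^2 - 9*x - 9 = -104*l + 4*x^2 + x*(8*l - 57) + 65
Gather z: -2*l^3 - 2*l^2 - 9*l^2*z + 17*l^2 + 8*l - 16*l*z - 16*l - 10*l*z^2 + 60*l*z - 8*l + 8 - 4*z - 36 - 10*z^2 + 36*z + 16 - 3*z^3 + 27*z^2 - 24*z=-2*l^3 + 15*l^2 - 16*l - 3*z^3 + z^2*(17 - 10*l) + z*(-9*l^2 + 44*l + 8) - 12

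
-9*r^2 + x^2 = (-3*r + x)*(3*r + x)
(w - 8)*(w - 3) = w^2 - 11*w + 24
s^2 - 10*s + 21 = (s - 7)*(s - 3)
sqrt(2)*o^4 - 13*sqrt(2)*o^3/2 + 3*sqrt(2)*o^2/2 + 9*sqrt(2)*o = o*(o - 6)*(o - 3/2)*(sqrt(2)*o + sqrt(2))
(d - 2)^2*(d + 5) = d^3 + d^2 - 16*d + 20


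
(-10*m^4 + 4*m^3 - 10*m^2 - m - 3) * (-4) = 40*m^4 - 16*m^3 + 40*m^2 + 4*m + 12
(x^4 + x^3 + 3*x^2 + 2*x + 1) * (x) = x^5 + x^4 + 3*x^3 + 2*x^2 + x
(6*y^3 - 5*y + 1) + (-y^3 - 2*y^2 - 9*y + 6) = 5*y^3 - 2*y^2 - 14*y + 7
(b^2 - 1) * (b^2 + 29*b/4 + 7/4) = b^4 + 29*b^3/4 + 3*b^2/4 - 29*b/4 - 7/4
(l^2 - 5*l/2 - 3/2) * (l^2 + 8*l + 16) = l^4 + 11*l^3/2 - 11*l^2/2 - 52*l - 24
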